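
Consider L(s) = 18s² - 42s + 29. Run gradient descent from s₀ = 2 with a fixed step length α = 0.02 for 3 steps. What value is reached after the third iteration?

L′(s) = 36s - 42
s₁ = 2 − 0.02·30 = 1.4
s₂ = 1.4 − 0.02·8.4 = 1.232
s₃ = 1.232 − 0.02·2.352 = 1.18496

1.18496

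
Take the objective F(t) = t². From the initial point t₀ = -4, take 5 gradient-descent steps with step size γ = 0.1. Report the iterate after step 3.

F′(t) = 2t
Step 1: F′(-4) = -8; t₁ = -4 − 0.1·(-8) = -3.2
Step 2: F′(-3.2) = -6.4; t₂ = -3.2 − 0.1·(-6.4) = -2.56
Step 3: F′(-2.56) = -5.12; t₃ = -2.56 − 0.1·(-5.12) = -2.048

-2.048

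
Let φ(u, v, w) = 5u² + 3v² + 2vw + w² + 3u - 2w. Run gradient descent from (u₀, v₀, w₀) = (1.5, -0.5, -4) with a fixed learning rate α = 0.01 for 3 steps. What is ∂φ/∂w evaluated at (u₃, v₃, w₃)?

-9.75744

∇φ = (10u + 3, 6v + 2w, 2v + 2w - 2)
Step 1: at (1.5, -0.5, -4), ∇φ = (18, -11, -11) → (1.5, -0.5, -4) − 0.01·(18, -11, -11) = (1.32, -0.39, -3.89)
Step 2: at (1.32, -0.39, -3.89), ∇φ = (16.2, -10.12, -10.56) → (1.32, -0.39, -3.89) − 0.01·(16.2, -10.12, -10.56) = (1.158, -0.2888, -3.7844)
Step 3: at (1.158, -0.2888, -3.7844), ∇φ = (14.58, -9.3016, -10.1464) → (1.158, -0.2888, -3.7844) − 0.01·(14.58, -9.3016, -10.1464) = (1.0122, -0.195784, -3.682936)
∂φ/∂w at (1.0122, -0.195784, -3.682936) = -9.75744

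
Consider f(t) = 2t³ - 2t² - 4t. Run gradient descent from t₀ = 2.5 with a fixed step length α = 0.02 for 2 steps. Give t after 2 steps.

f′(t) = 6t² - 4t - 4
Step 1: f′(2.5) = 23.5; t₁ = 2.5 − 0.02·23.5 = 2.03
Step 2: f′(2.03) = 12.6054; t₂ = 2.03 − 0.02·12.6054 = 1.777892

1.777892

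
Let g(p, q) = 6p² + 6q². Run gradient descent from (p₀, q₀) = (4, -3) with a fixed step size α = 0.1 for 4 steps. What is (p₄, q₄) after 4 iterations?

∇g = (12p, 12q)
Step 1: at (4, -3), ∇g = (48, -36) → (4, -3) − 0.1·(48, -36) = (-0.8, 0.6)
Step 2: at (-0.8, 0.6), ∇g = (-9.6, 7.2) → (-0.8, 0.6) − 0.1·(-9.6, 7.2) = (0.16, -0.12)
Step 3: at (0.16, -0.12), ∇g = (1.92, -1.44) → (0.16, -0.12) − 0.1·(1.92, -1.44) = (-0.032, 0.024)
Step 4: at (-0.032, 0.024), ∇g = (-0.384, 0.288) → (-0.032, 0.024) − 0.1·(-0.384, 0.288) = (0.0064, -0.0048)

(0.0064, -0.0048)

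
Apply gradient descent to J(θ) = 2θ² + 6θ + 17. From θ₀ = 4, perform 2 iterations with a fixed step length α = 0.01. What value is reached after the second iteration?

J′(θ) = 4θ + 6
θ₁ = 4 − 0.01·22 = 3.78
θ₂ = 3.78 − 0.01·21.12 = 3.5688

3.5688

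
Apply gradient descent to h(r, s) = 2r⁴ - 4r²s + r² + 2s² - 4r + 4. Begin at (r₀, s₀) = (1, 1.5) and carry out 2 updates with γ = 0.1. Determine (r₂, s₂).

∇h = (8r³ - 8rs + 2r - 4, -4r² + 4s)
Step 1: at (1, 1.5), ∇h = (-6, 2) → (1, 1.5) − 0.1·(-6, 2) = (1.6, 1.3)
Step 2: at (1.6, 1.3), ∇h = (15.328, -5.04) → (1.6, 1.3) − 0.1·(15.328, -5.04) = (0.0672, 1.804)

(0.0672, 1.804)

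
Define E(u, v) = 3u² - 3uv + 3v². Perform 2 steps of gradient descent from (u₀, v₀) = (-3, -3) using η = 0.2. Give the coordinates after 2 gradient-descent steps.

(-0.48, -0.48)

∇E = (6u - 3v, -3u + 6v)
(u₁, v₁) = (-3, -3) − 0.2·(-9, -9) = (-1.2, -1.2)
(u₂, v₂) = (-1.2, -1.2) − 0.2·(-3.6, -3.6) = (-0.48, -0.48)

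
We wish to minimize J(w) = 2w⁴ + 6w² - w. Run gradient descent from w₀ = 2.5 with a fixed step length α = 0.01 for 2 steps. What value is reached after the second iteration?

0.78402112

J′(w) = 8w³ + 12w - 1
Step 1: J′(2.5) = 154; w₁ = 2.5 − 0.01·154 = 0.96
Step 2: J′(0.96) = 17.597888; w₂ = 0.96 − 0.01·17.597888 = 0.78402112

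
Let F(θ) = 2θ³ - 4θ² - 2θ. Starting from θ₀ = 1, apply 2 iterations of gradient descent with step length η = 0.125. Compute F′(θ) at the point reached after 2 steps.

0.1484375

F′(θ) = 6θ² - 8θ - 2
θ₁ = 1 − 0.125·(-4) = 1.5
θ₂ = 1.5 − 0.125·(-0.5) = 1.5625
F′(θ) at (1.5625) = 0.1484375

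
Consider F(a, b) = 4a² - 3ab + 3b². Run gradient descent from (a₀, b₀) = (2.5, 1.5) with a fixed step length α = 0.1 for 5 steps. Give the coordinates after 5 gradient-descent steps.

∇F = (8a - 3b, -3a + 6b)
(a₁, b₁) = (2.5, 1.5) − 0.1·(15.5, 1.5) = (0.95, 1.35)
(a₂, b₂) = (0.95, 1.35) − 0.1·(3.55, 5.25) = (0.595, 0.825)
(a₃, b₃) = (0.595, 0.825) − 0.1·(2.285, 3.165) = (0.3665, 0.5085)
(a₄, b₄) = (0.3665, 0.5085) − 0.1·(1.4065, 1.9515) = (0.22585, 0.31335)
(a₅, b₅) = (0.22585, 0.31335) − 0.1·(0.86675, 1.20255) = (0.139175, 0.193095)

(0.139175, 0.193095)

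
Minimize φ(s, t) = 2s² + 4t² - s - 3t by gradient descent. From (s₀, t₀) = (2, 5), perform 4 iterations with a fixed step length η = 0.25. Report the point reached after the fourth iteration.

∇φ = (4s - 1, 8t - 3)
(s₁, t₁) = (2, 5) − 0.25·(7, 37) = (0.25, -4.25)
(s₂, t₂) = (0.25, -4.25) − 0.25·(0, -37) = (0.25, 5)
(s₃, t₃) = (0.25, 5) − 0.25·(0, 37) = (0.25, -4.25)
(s₄, t₄) = (0.25, -4.25) − 0.25·(0, -37) = (0.25, 5)

(0.25, 5)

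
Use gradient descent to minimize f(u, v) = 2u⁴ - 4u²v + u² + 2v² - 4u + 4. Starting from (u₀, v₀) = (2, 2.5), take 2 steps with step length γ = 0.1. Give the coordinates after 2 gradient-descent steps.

∇f = (8u³ - 8uv + 2u - 4, -4u² + 4v)
Step 1: at (2, 2.5), ∇f = (24, -6) → (2, 2.5) − 0.1·(24, -6) = (-0.4, 3.1)
Step 2: at (-0.4, 3.1), ∇f = (4.608, 11.76) → (-0.4, 3.1) − 0.1·(4.608, 11.76) = (-0.8608, 1.924)

(-0.8608, 1.924)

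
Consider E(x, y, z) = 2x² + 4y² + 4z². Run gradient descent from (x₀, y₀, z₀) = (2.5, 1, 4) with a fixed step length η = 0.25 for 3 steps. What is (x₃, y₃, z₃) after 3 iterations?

∇E = (4x, 8y, 8z)
Step 1: at (2.5, 1, 4), ∇E = (10, 8, 32) → (2.5, 1, 4) − 0.25·(10, 8, 32) = (0, -1, -4)
Step 2: at (0, -1, -4), ∇E = (0, -8, -32) → (0, -1, -4) − 0.25·(0, -8, -32) = (0, 1, 4)
Step 3: at (0, 1, 4), ∇E = (0, 8, 32) → (0, 1, 4) − 0.25·(0, 8, 32) = (0, -1, -4)

(0, -1, -4)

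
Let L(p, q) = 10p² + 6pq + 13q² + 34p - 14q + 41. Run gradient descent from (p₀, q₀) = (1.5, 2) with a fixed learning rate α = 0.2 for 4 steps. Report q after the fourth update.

∇L = (20p + 6q + 34, 6p + 26q - 14)
Step 1: at (1.5, 2), ∇L = (76, 47) → (1.5, 2) − 0.2·(76, 47) = (-13.7, -7.4)
Step 2: at (-13.7, -7.4), ∇L = (-284.4, -288.6) → (-13.7, -7.4) − 0.2·(-284.4, -288.6) = (43.18, 50.32)
Step 3: at (43.18, 50.32), ∇L = (1199.52, 1553.4) → (43.18, 50.32) − 0.2·(1199.52, 1553.4) = (-196.724, -260.36)
Step 4: at (-196.724, -260.36), ∇L = (-5462.64, -7963.704) → (-196.724, -260.36) − 0.2·(-5462.64, -7963.704) = (895.804, 1332.3808)
q = 1332.3808

1332.3808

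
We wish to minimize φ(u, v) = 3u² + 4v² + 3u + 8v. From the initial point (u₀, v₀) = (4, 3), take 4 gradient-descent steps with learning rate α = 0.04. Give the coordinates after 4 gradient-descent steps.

∇φ = (6u + 3, 8v + 8)
Step 1: at (4, 3), ∇φ = (27, 32) → (4, 3) − 0.04·(27, 32) = (2.92, 1.72)
Step 2: at (2.92, 1.72), ∇φ = (20.52, 21.76) → (2.92, 1.72) − 0.04·(20.52, 21.76) = (2.0992, 0.8496)
Step 3: at (2.0992, 0.8496), ∇φ = (15.5952, 14.7968) → (2.0992, 0.8496) − 0.04·(15.5952, 14.7968) = (1.475392, 0.257728)
Step 4: at (1.475392, 0.257728), ∇φ = (11.852352, 10.061824) → (1.475392, 0.257728) − 0.04·(11.852352, 10.061824) = (1.00129792, -0.14474496)

(1.00129792, -0.14474496)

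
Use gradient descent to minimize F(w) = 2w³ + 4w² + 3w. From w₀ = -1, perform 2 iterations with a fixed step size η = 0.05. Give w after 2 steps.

-1.11075

F′(w) = 6w² + 8w + 3
w₁ = -1 − 0.05·1 = -1.05
w₂ = -1.05 − 0.05·1.215 = -1.11075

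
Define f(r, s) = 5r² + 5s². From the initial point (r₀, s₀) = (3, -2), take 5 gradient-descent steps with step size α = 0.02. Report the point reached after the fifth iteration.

(0.98304, -0.65536)

∇f = (10r, 10s)
(r₁, s₁) = (3, -2) − 0.02·(30, -20) = (2.4, -1.6)
(r₂, s₂) = (2.4, -1.6) − 0.02·(24, -16) = (1.92, -1.28)
(r₃, s₃) = (1.92, -1.28) − 0.02·(19.2, -12.8) = (1.536, -1.024)
(r₄, s₄) = (1.536, -1.024) − 0.02·(15.36, -10.24) = (1.2288, -0.8192)
(r₅, s₅) = (1.2288, -0.8192) − 0.02·(12.288, -8.192) = (0.98304, -0.65536)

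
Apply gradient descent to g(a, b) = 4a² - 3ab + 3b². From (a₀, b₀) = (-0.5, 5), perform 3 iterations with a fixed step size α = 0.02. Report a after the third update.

0.36588

∇g = (8a - 3b, -3a + 6b)
Step 1: at (-0.5, 5), ∇g = (-19, 31.5) → (-0.5, 5) − 0.02·(-19, 31.5) = (-0.12, 4.37)
Step 2: at (-0.12, 4.37), ∇g = (-14.07, 26.58) → (-0.12, 4.37) − 0.02·(-14.07, 26.58) = (0.1614, 3.8384)
Step 3: at (0.1614, 3.8384), ∇g = (-10.224, 22.5462) → (0.1614, 3.8384) − 0.02·(-10.224, 22.5462) = (0.36588, 3.387476)
a = 0.36588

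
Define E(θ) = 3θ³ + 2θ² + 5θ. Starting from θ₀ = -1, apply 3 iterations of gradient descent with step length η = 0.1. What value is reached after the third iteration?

E′(θ) = 9θ² + 4θ + 5
θ₁ = -1 − 0.1·10 = -2
θ₂ = -2 − 0.1·33 = -5.3
θ₃ = -5.3 − 0.1·236.61 = -28.961

-28.961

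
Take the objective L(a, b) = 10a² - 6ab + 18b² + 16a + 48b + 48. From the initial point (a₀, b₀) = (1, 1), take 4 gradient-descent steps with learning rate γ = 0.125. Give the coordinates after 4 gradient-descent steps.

(-100.58984375, 319.22265625)

∇L = (20a - 6b + 16, -6a + 36b + 48)
Step 1: at (1, 1), ∇L = (30, 78) → (1, 1) − 0.125·(30, 78) = (-2.75, -8.75)
Step 2: at (-2.75, -8.75), ∇L = (13.5, -250.5) → (-2.75, -8.75) − 0.125·(13.5, -250.5) = (-4.4375, 22.5625)
Step 3: at (-4.4375, 22.5625), ∇L = (-208.125, 886.875) → (-4.4375, 22.5625) − 0.125·(-208.125, 886.875) = (21.578125, -88.296875)
Step 4: at (21.578125, -88.296875), ∇L = (977.34375, -3260.15625) → (21.578125, -88.296875) − 0.125·(977.34375, -3260.15625) = (-100.58984375, 319.22265625)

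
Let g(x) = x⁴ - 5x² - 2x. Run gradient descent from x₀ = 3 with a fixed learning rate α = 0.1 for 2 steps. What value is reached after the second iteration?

29.9344

g′(x) = 4x³ - 10x - 2
x₁ = 3 − 0.1·76 = -4.6
x₂ = -4.6 − 0.1·(-345.344) = 29.9344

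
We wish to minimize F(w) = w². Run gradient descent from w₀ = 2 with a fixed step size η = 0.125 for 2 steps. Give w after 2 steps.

F′(w) = 2w
w₁ = 2 − 0.125·4 = 1.5
w₂ = 1.5 − 0.125·3 = 1.125

1.125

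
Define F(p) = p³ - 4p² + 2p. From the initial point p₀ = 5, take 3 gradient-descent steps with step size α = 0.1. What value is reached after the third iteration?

F′(p) = 3p² - 8p + 2
Step 1: F′(5) = 37; p₁ = 5 − 0.1·37 = 1.3
Step 2: F′(1.3) = -3.33; p₂ = 1.3 − 0.1·(-3.33) = 1.633
Step 3: F′(1.633) = -3.063933; p₃ = 1.633 − 0.1·(-3.063933) = 1.9393933

1.9393933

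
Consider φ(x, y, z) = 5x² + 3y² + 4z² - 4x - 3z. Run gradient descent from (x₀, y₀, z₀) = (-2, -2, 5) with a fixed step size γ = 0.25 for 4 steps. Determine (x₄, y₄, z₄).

∇φ = (10x - 4, 6y, 8z - 3)
(x₁, y₁, z₁) = (-2, -2, 5) − 0.25·(-24, -12, 37) = (4, 1, -4.25)
(x₂, y₂, z₂) = (4, 1, -4.25) − 0.25·(36, 6, -37) = (-5, -0.5, 5)
(x₃, y₃, z₃) = (-5, -0.5, 5) − 0.25·(-54, -3, 37) = (8.5, 0.25, -4.25)
(x₄, y₄, z₄) = (8.5, 0.25, -4.25) − 0.25·(81, 1.5, -37) = (-11.75, -0.125, 5)

(-11.75, -0.125, 5)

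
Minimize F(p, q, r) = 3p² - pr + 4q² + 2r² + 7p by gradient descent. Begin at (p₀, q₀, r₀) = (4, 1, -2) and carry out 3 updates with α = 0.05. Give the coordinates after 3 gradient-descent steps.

∇F = (6p - r + 7, 8q, -p + 4r)
Step 1: at (4, 1, -2), ∇F = (33, 8, -12) → (4, 1, -2) − 0.05·(33, 8, -12) = (2.35, 0.6, -1.4)
Step 2: at (2.35, 0.6, -1.4), ∇F = (22.5, 4.8, -7.95) → (2.35, 0.6, -1.4) − 0.05·(22.5, 4.8, -7.95) = (1.225, 0.36, -1.0025)
Step 3: at (1.225, 0.36, -1.0025), ∇F = (15.3525, 2.88, -5.235) → (1.225, 0.36, -1.0025) − 0.05·(15.3525, 2.88, -5.235) = (0.457375, 0.216, -0.74075)

(0.457375, 0.216, -0.74075)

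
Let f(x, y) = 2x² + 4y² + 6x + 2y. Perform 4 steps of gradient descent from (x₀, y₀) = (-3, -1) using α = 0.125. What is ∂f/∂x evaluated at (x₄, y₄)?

∇f = (4x + 6, 8y + 2)
(x₁, y₁) = (-3, -1) − 0.125·(-6, -6) = (-2.25, -0.25)
(x₂, y₂) = (-2.25, -0.25) − 0.125·(-3, 0) = (-1.875, -0.25)
(x₃, y₃) = (-1.875, -0.25) − 0.125·(-1.5, 0) = (-1.6875, -0.25)
(x₄, y₄) = (-1.6875, -0.25) − 0.125·(-0.75, 0) = (-1.59375, -0.25)
∂f/∂x at (-1.59375, -0.25) = -0.375

-0.375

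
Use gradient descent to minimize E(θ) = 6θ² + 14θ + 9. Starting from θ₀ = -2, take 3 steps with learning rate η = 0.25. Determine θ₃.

E′(θ) = 12θ + 14
θ₁ = -2 − 0.25·(-10) = 0.5
θ₂ = 0.5 − 0.25·20 = -4.5
θ₃ = -4.5 − 0.25·(-40) = 5.5

5.5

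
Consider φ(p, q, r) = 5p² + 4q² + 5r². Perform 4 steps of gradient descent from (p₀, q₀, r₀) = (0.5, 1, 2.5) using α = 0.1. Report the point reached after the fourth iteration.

(0, 0.0016, 0)

∇φ = (10p, 8q, 10r)
Step 1: at (0.5, 1, 2.5), ∇φ = (5, 8, 25) → (0.5, 1, 2.5) − 0.1·(5, 8, 25) = (0, 0.2, 0)
Step 2: at (0, 0.2, 0), ∇φ = (0, 1.6, 0) → (0, 0.2, 0) − 0.1·(0, 1.6, 0) = (0, 0.04, 0)
Step 3: at (0, 0.04, 0), ∇φ = (0, 0.32, 0) → (0, 0.04, 0) − 0.1·(0, 0.32, 0) = (0, 0.008, 0)
Step 4: at (0, 0.008, 0), ∇φ = (0, 0.064, 0) → (0, 0.008, 0) − 0.1·(0, 0.064, 0) = (0, 0.0016, 0)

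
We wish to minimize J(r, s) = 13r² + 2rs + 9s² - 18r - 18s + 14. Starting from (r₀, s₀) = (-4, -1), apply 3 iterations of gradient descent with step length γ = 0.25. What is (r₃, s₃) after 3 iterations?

(846, 233)

∇J = (26r + 2s - 18, 2r + 18s - 18)
(r₁, s₁) = (-4, -1) − 0.25·(-124, -44) = (27, 10)
(r₂, s₂) = (27, 10) − 0.25·(704, 216) = (-149, -44)
(r₃, s₃) = (-149, -44) − 0.25·(-3980, -1108) = (846, 233)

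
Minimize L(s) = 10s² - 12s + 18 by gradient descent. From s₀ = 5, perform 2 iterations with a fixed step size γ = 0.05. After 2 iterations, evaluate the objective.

L′(s) = 20s - 12
s₁ = 5 − 0.05·88 = 0.6
s₂ = 0.6 − 0.05·0 = 0.6
L(0.6) = 14.4

14.4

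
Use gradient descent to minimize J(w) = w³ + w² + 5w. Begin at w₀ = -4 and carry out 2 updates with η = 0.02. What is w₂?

J′(w) = 3w² + 2w + 5
w₁ = -4 − 0.02·45 = -4.9
w₂ = -4.9 − 0.02·67.23 = -6.2446

-6.2446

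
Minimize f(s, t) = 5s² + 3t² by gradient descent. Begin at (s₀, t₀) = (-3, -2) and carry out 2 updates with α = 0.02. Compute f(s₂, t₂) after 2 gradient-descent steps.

∇f = (10s, 6t)
(s₁, t₁) = (-3, -2) − 0.02·(-30, -12) = (-2.4, -1.76)
(s₂, t₂) = (-2.4, -1.76) − 0.02·(-24, -10.56) = (-1.92, -1.5488)
f(-1.92, -1.5488) = 25.62834432

25.62834432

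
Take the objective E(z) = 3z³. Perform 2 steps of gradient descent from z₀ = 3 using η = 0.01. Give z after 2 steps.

1.758351

E′(z) = 9z²
z₁ = 3 − 0.01·81 = 2.19
z₂ = 2.19 − 0.01·43.1649 = 1.758351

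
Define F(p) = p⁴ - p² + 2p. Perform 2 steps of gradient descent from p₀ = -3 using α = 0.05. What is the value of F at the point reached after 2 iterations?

0.8125

F′(p) = 4p³ - 2p + 2
p₁ = -3 − 0.05·(-100) = 2
p₂ = 2 − 0.05·30 = 0.5
F(0.5) = 0.8125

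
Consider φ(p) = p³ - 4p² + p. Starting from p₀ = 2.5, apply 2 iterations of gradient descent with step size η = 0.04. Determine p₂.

φ′(p) = 3p² - 8p + 1
p₁ = 2.5 − 0.04·(-0.25) = 2.51
p₂ = 2.51 − 0.04·(-0.1797) = 2.517188

2.517188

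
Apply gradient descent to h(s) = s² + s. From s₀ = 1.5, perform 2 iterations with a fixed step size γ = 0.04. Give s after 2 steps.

1.1928

h′(s) = 2s + 1
Step 1: h′(1.5) = 4; s₁ = 1.5 − 0.04·4 = 1.34
Step 2: h′(1.34) = 3.68; s₂ = 1.34 − 0.04·3.68 = 1.1928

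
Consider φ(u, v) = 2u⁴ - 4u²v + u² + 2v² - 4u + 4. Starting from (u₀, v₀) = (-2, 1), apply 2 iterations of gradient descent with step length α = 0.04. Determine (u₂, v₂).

∇φ = (8u³ - 8uv + 2u - 4, -4u² + 4v)
Step 1: at (-2, 1), ∇φ = (-56, -12) → (-2, 1) − 0.04·(-56, -12) = (0.24, 1.48)
Step 2: at (0.24, 1.48), ∇φ = (-6.251008, 5.6896) → (0.24, 1.48) − 0.04·(-6.251008, 5.6896) = (0.49004032, 1.252416)

(0.49004032, 1.252416)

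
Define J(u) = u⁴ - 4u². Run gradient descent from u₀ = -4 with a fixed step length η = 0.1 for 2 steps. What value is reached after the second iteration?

-2458.6816

J′(u) = 4u³ - 8u
Step 1: J′(-4) = -224; u₁ = -4 − 0.1·(-224) = 18.4
Step 2: J′(18.4) = 24770.816; u₂ = 18.4 − 0.1·24770.816 = -2458.6816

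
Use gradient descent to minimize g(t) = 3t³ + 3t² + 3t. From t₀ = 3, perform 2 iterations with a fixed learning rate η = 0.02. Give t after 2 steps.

0.618912

g′(t) = 9t² + 6t + 3
t₁ = 3 − 0.02·102 = 0.96
t₂ = 0.96 − 0.02·17.0544 = 0.618912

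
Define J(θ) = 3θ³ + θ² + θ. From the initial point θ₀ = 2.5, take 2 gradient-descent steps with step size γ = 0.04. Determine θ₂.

-0.030836

J′(θ) = 9θ² + 2θ + 1
θ₁ = 2.5 − 0.04·62.25 = 0.01
θ₂ = 0.01 − 0.04·1.0209 = -0.030836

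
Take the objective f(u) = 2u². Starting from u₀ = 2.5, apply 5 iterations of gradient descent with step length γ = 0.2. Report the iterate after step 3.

0.02

f′(u) = 4u
Step 1: f′(2.5) = 10; u₁ = 2.5 − 0.2·10 = 0.5
Step 2: f′(0.5) = 2; u₂ = 0.5 − 0.2·2 = 0.1
Step 3: f′(0.1) = 0.4; u₃ = 0.1 − 0.2·0.4 = 0.02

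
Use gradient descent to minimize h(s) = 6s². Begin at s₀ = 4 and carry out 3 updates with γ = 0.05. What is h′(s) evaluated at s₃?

3.072

h′(s) = 12s
Step 1: h′(4) = 48; s₁ = 4 − 0.05·48 = 1.6
Step 2: h′(1.6) = 19.2; s₂ = 1.6 − 0.05·19.2 = 0.64
Step 3: h′(0.64) = 7.68; s₃ = 0.64 − 0.05·7.68 = 0.256
h′(s) at (0.256) = 3.072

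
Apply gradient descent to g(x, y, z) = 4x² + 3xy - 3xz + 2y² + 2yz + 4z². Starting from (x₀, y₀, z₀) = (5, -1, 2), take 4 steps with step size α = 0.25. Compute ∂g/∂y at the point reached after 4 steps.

48.984375

∇g = (8x + 3y - 3z, 3x + 4y + 2z, -3x + 2y + 8z)
(x₁, y₁, z₁) = (5, -1, 2) − 0.25·(31, 15, -1) = (-2.75, -4.75, 2.25)
(x₂, y₂, z₂) = (-2.75, -4.75, 2.25) − 0.25·(-43, -22.75, 16.75) = (8, 0.9375, -1.9375)
(x₃, y₃, z₃) = (8, 0.9375, -1.9375) − 0.25·(72.625, 23.875, -37.625) = (-10.15625, -5.03125, 7.46875)
(x₄, y₄, z₄) = (-10.15625, -5.03125, 7.46875) − 0.25·(-118.75, -35.65625, 80.15625) = (19.53125, 3.8828125, -12.5703125)
∂g/∂y at (19.53125, 3.8828125, -12.5703125) = 48.984375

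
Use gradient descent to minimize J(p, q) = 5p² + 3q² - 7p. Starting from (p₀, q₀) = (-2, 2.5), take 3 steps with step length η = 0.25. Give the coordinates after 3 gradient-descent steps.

∇J = (10p - 7, 6q)
Step 1: at (-2, 2.5), ∇J = (-27, 15) → (-2, 2.5) − 0.25·(-27, 15) = (4.75, -1.25)
Step 2: at (4.75, -1.25), ∇J = (40.5, -7.5) → (4.75, -1.25) − 0.25·(40.5, -7.5) = (-5.375, 0.625)
Step 3: at (-5.375, 0.625), ∇J = (-60.75, 3.75) → (-5.375, 0.625) − 0.25·(-60.75, 3.75) = (9.8125, -0.3125)

(9.8125, -0.3125)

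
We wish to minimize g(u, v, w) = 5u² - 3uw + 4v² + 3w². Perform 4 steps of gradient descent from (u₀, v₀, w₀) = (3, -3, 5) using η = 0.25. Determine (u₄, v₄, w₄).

∇g = (10u - 3w, 8v, -3u + 6w)
(u₁, v₁, w₁) = (3, -3, 5) − 0.25·(15, -24, 21) = (-0.75, 3, -0.25)
(u₂, v₂, w₂) = (-0.75, 3, -0.25) − 0.25·(-6.75, 24, 0.75) = (0.9375, -3, -0.4375)
(u₃, v₃, w₃) = (0.9375, -3, -0.4375) − 0.25·(10.6875, -24, -5.4375) = (-1.734375, 3, 0.921875)
(u₄, v₄, w₄) = (-1.734375, 3, 0.921875) − 0.25·(-20.109375, 24, 10.734375) = (3.29296875, -3, -1.76171875)

(3.29296875, -3, -1.76171875)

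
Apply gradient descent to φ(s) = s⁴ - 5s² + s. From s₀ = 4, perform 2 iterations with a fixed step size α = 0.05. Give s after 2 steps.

53.958825

φ′(s) = 4s³ - 10s + 1
Step 1: φ′(4) = 217; s₁ = 4 − 0.05·217 = -6.85
Step 2: φ′(-6.85) = -1216.1765; s₂ = -6.85 − 0.05·(-1216.1765) = 53.958825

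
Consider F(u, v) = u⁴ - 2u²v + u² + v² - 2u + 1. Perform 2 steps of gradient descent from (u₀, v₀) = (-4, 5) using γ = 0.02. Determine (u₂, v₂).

(-0.34889984, 5.225536)

∇F = (4u³ - 4uv + 2u - 2, -2u² + 2v)
(u₁, v₁) = (-4, 5) − 0.02·(-186, -22) = (-0.28, 5.44)
(u₂, v₂) = (-0.28, 5.44) − 0.02·(3.444992, 10.7232) = (-0.34889984, 5.225536)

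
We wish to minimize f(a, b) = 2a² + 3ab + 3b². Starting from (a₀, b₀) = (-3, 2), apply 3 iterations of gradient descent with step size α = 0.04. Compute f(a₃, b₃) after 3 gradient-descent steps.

∇f = (4a + 3b, 3a + 6b)
(a₁, b₁) = (-3, 2) − 0.04·(-6, 3) = (-2.76, 1.88)
(a₂, b₂) = (-2.76, 1.88) − 0.04·(-5.4, 3) = (-2.544, 1.76)
(a₃, b₃) = (-2.544, 1.76) − 0.04·(-4.896, 2.928) = (-2.34816, 1.64288)
f(-2.34816, 1.64288) = 7.551639552

7.551639552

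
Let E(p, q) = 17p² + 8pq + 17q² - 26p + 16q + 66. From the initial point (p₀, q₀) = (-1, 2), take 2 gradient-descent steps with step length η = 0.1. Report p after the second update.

∇E = (34p + 8q - 26, 8p + 34q + 16)
(p₁, q₁) = (-1, 2) − 0.1·(-44, 76) = (3.4, -5.6)
(p₂, q₂) = (3.4, -5.6) − 0.1·(44.8, -147.2) = (-1.08, 9.12)
p = -1.08

-1.08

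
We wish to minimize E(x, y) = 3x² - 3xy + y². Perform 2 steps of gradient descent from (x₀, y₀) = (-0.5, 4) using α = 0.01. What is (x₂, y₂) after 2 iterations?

∇E = (6x - 3y, -3x + 2y)
Step 1: at (-0.5, 4), ∇E = (-15, 9.5) → (-0.5, 4) − 0.01·(-15, 9.5) = (-0.35, 3.905)
Step 2: at (-0.35, 3.905), ∇E = (-13.815, 8.86) → (-0.35, 3.905) − 0.01·(-13.815, 8.86) = (-0.21185, 3.8164)

(-0.21185, 3.8164)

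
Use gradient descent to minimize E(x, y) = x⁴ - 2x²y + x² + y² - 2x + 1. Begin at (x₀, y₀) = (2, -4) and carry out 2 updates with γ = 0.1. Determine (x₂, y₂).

(39.8704, 2.312)

∇E = (4x³ - 4xy + 2x - 2, -2x² + 2y)
(x₁, y₁) = (2, -4) − 0.1·(66, -16) = (-4.6, -2.4)
(x₂, y₂) = (-4.6, -2.4) − 0.1·(-444.704, -47.12) = (39.8704, 2.312)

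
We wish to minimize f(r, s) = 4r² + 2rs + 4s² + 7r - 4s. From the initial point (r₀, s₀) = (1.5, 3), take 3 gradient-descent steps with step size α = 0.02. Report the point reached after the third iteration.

∇f = (8r + 2s + 7, 2r + 8s - 4)
(r₁, s₁) = (1.5, 3) − 0.02·(25, 23) = (1, 2.54)
(r₂, s₂) = (1, 2.54) − 0.02·(20.08, 18.32) = (0.5984, 2.1736)
(r₃, s₃) = (0.5984, 2.1736) − 0.02·(16.1344, 14.5856) = (0.275712, 1.881888)

(0.275712, 1.881888)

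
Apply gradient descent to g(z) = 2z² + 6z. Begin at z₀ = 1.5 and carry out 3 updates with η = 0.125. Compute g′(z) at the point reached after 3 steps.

g′(z) = 4z + 6
Step 1: g′(1.5) = 12; z₁ = 1.5 − 0.125·12 = 0
Step 2: g′(0) = 6; z₂ = 0 − 0.125·6 = -0.75
Step 3: g′(-0.75) = 3; z₃ = -0.75 − 0.125·3 = -1.125
g′(z) at (-1.125) = 1.5

1.5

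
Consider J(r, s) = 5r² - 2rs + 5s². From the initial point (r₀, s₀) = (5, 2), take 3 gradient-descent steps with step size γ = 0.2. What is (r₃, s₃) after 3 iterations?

∇J = (10r - 2s, -2r + 10s)
Step 1: at (5, 2), ∇J = (46, 10) → (5, 2) − 0.2·(46, 10) = (-4.2, 0)
Step 2: at (-4.2, 0), ∇J = (-42, 8.4) → (-4.2, 0) − 0.2·(-42, 8.4) = (4.2, -1.68)
Step 3: at (4.2, -1.68), ∇J = (45.36, -25.2) → (4.2, -1.68) − 0.2·(45.36, -25.2) = (-4.872, 3.36)

(-4.872, 3.36)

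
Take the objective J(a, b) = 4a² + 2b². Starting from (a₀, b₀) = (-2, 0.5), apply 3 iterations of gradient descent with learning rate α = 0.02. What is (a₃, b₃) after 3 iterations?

∇J = (8a, 4b)
Step 1: at (-2, 0.5), ∇J = (-16, 2) → (-2, 0.5) − 0.02·(-16, 2) = (-1.68, 0.46)
Step 2: at (-1.68, 0.46), ∇J = (-13.44, 1.84) → (-1.68, 0.46) − 0.02·(-13.44, 1.84) = (-1.4112, 0.4232)
Step 3: at (-1.4112, 0.4232), ∇J = (-11.2896, 1.6928) → (-1.4112, 0.4232) − 0.02·(-11.2896, 1.6928) = (-1.185408, 0.389344)

(-1.185408, 0.389344)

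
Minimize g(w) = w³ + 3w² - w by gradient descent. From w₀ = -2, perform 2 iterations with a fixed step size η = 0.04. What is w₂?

-1.910592

g′(w) = 3w² + 6w - 1
w₁ = -2 − 0.04·(-1) = -1.96
w₂ = -1.96 − 0.04·(-1.2352) = -1.910592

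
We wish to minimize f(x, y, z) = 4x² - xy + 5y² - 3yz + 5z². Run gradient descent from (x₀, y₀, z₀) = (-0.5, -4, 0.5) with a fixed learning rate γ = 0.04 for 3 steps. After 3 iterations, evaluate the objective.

∇f = (8x - y, -x + 10y - 3z, -3y + 10z)
(x₁, y₁, z₁) = (-0.5, -4, 0.5) − 0.04·(0, -41, 17) = (-0.5, -2.36, -0.18)
(x₂, y₂, z₂) = (-0.5, -2.36, -0.18) − 0.04·(-1.64, -22.56, 5.28) = (-0.4344, -1.4576, -0.3912)
(x₃, y₃, z₃) = (-0.4344, -1.4576, -0.3912) − 0.04·(-2.0176, -12.968, 0.4608) = (-0.353696, -0.93888, -0.409632)
f(-0.353696, -0.93888, -0.409632) = 4.261009613824

4.261009613824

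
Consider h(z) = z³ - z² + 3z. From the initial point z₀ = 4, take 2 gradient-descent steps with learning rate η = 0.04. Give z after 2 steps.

h′(z) = 3z² - 2z + 3
z₁ = 4 − 0.04·43 = 2.28
z₂ = 2.28 − 0.04·14.0352 = 1.718592

1.718592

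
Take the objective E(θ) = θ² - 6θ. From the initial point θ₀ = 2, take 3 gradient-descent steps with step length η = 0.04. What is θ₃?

E′(θ) = 2θ - 6
Step 1: E′(2) = -2; θ₁ = 2 − 0.04·(-2) = 2.08
Step 2: E′(2.08) = -1.84; θ₂ = 2.08 − 0.04·(-1.84) = 2.1536
Step 3: E′(2.1536) = -1.6928; θ₃ = 2.1536 − 0.04·(-1.6928) = 2.221312

2.221312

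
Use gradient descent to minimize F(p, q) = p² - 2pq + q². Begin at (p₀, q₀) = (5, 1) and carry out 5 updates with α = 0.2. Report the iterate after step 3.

(3.016, 2.984)

∇F = (2p - 2q, -2p + 2q)
Step 1: at (5, 1), ∇F = (8, -8) → (5, 1) − 0.2·(8, -8) = (3.4, 2.6)
Step 2: at (3.4, 2.6), ∇F = (1.6, -1.6) → (3.4, 2.6) − 0.2·(1.6, -1.6) = (3.08, 2.92)
Step 3: at (3.08, 2.92), ∇F = (0.32, -0.32) → (3.08, 2.92) − 0.2·(0.32, -0.32) = (3.016, 2.984)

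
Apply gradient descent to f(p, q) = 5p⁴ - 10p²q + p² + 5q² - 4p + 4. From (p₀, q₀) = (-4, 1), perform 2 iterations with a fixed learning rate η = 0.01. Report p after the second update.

-95.0198656

∇f = (20p³ - 20pq + 2p - 4, -10p² + 10q)
Step 1: at (-4, 1), ∇f = (-1212, -150) → (-4, 1) − 0.01·(-1212, -150) = (8.12, 2.5)
Step 2: at (8.12, 2.5), ∇f = (10313.98656, -634.344) → (8.12, 2.5) − 0.01·(10313.98656, -634.344) = (-95.0198656, 8.84344)
p = -95.0198656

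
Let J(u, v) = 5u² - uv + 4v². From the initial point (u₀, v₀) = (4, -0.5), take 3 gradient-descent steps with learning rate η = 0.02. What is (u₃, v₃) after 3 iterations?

(2.031724, -0.135408)

∇J = (10u - v, -u + 8v)
(u₁, v₁) = (4, -0.5) − 0.02·(40.5, -8) = (3.19, -0.34)
(u₂, v₂) = (3.19, -0.34) − 0.02·(32.24, -5.91) = (2.5452, -0.2218)
(u₃, v₃) = (2.5452, -0.2218) − 0.02·(25.6738, -4.3196) = (2.031724, -0.135408)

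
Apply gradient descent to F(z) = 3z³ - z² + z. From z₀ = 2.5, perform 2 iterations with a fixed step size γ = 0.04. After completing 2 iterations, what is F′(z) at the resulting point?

F′(z) = 9z² - 2z + 1
Step 1: F′(2.5) = 52.25; z₁ = 2.5 − 0.04·52.25 = 0.41
Step 2: F′(0.41) = 1.6929; z₂ = 0.41 − 0.04·1.6929 = 0.342284
F′(z) at (0.342284) = 1.369857029904

1.369857029904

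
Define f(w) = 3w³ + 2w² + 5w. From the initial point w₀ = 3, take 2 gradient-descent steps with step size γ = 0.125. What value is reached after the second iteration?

f′(w) = 9w² + 4w + 5
w₁ = 3 − 0.125·98 = -9.25
w₂ = -9.25 − 0.125·738.0625 = -101.5078125

-101.5078125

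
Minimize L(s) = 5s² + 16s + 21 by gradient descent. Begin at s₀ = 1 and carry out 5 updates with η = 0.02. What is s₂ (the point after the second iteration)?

0.064

L′(s) = 10s + 16
s₁ = 1 − 0.02·26 = 0.48
s₂ = 0.48 − 0.02·20.8 = 0.064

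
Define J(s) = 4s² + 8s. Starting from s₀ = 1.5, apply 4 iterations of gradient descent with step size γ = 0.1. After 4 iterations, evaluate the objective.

J′(s) = 8s + 8
Step 1: J′(1.5) = 20; s₁ = 1.5 − 0.1·20 = -0.5
Step 2: J′(-0.5) = 4; s₂ = -0.5 − 0.1·4 = -0.9
Step 3: J′(-0.9) = 0.8; s₃ = -0.9 − 0.1·0.8 = -0.98
Step 4: J′(-0.98) = 0.16; s₄ = -0.98 − 0.1·0.16 = -0.996
J(-0.996) = -3.999936

-3.999936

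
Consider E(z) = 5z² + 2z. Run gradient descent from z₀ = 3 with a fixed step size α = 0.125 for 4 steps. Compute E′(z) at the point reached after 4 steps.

0.125

E′(z) = 10z + 2
z₁ = 3 − 0.125·32 = -1
z₂ = -1 − 0.125·(-8) = 0
z₃ = 0 − 0.125·2 = -0.25
z₄ = -0.25 − 0.125·(-0.5) = -0.1875
E′(z) at (-0.1875) = 0.125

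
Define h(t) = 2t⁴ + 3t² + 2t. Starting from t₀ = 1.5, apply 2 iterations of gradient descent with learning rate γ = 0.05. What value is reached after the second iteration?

-0.3544

h′(t) = 8t³ + 6t + 2
t₁ = 1.5 − 0.05·38 = -0.4
t₂ = -0.4 − 0.05·(-0.912) = -0.3544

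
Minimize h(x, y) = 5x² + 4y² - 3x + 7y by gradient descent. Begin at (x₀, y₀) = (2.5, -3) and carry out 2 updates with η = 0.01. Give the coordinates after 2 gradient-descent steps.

(2.082, -2.6736)

∇h = (10x - 3, 8y + 7)
Step 1: at (2.5, -3), ∇h = (22, -17) → (2.5, -3) − 0.01·(22, -17) = (2.28, -2.83)
Step 2: at (2.28, -2.83), ∇h = (19.8, -15.64) → (2.28, -2.83) − 0.01·(19.8, -15.64) = (2.082, -2.6736)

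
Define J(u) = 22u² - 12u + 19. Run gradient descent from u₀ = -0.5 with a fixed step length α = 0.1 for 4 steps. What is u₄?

-102.9896

J′(u) = 44u - 12
u₁ = -0.5 − 0.1·(-34) = 2.9
u₂ = 2.9 − 0.1·115.6 = -8.66
u₃ = -8.66 − 0.1·(-393.04) = 30.644
u₄ = 30.644 − 0.1·1336.336 = -102.9896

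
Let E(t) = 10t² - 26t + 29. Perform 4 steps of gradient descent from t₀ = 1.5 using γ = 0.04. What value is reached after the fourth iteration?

E′(t) = 20t - 26
t₁ = 1.5 − 0.04·4 = 1.34
t₂ = 1.34 − 0.04·0.8 = 1.308
t₃ = 1.308 − 0.04·0.16 = 1.3016
t₄ = 1.3016 − 0.04·0.032 = 1.30032

1.30032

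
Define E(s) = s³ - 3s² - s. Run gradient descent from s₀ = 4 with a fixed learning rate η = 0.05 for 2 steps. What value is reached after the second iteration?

2.536625

E′(s) = 3s² - 6s - 1
s₁ = 4 − 0.05·23 = 2.85
s₂ = 2.85 − 0.05·6.2675 = 2.536625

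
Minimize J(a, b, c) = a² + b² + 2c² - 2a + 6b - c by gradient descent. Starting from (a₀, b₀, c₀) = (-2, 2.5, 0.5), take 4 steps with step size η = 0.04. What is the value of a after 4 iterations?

∇J = (2a - 2, 2b + 6, 4c - 1)
(a₁, b₁, c₁) = (-2, 2.5, 0.5) − 0.04·(-6, 11, 1) = (-1.76, 2.06, 0.46)
(a₂, b₂, c₂) = (-1.76, 2.06, 0.46) − 0.04·(-5.52, 10.12, 0.84) = (-1.5392, 1.6552, 0.4264)
(a₃, b₃, c₃) = (-1.5392, 1.6552, 0.4264) − 0.04·(-5.0784, 9.3104, 0.7056) = (-1.336064, 1.282784, 0.398176)
(a₄, b₄, c₄) = (-1.336064, 1.282784, 0.398176) − 0.04·(-4.672128, 8.565568, 0.592704) = (-1.14917888, 0.94016128, 0.37446784)
a = -1.14917888

-1.14917888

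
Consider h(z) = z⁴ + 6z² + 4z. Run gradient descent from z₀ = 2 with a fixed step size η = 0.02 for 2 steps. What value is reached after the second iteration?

0.48704

h′(z) = 4z³ + 12z + 4
Step 1: h′(2) = 60; z₁ = 2 − 0.02·60 = 0.8
Step 2: h′(0.8) = 15.648; z₂ = 0.8 − 0.02·15.648 = 0.48704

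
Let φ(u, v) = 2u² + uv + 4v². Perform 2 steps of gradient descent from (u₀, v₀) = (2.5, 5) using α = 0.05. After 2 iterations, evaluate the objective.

∇φ = (4u + v, u + 8v)
(u₁, v₁) = (2.5, 5) − 0.05·(15, 42.5) = (1.75, 2.875)
(u₂, v₂) = (1.75, 2.875) − 0.05·(9.875, 24.75) = (1.25625, 1.6375)
φ(1.25625, 1.6375) = 15.9390625

15.9390625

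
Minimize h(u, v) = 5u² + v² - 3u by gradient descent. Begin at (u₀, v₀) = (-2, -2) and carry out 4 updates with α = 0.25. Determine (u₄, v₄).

∇h = (10u - 3, 2v)
Step 1: at (-2, -2), ∇h = (-23, -4) → (-2, -2) − 0.25·(-23, -4) = (3.75, -1)
Step 2: at (3.75, -1), ∇h = (34.5, -2) → (3.75, -1) − 0.25·(34.5, -2) = (-4.875, -0.5)
Step 3: at (-4.875, -0.5), ∇h = (-51.75, -1) → (-4.875, -0.5) − 0.25·(-51.75, -1) = (8.0625, -0.25)
Step 4: at (8.0625, -0.25), ∇h = (77.625, -0.5) → (8.0625, -0.25) − 0.25·(77.625, -0.5) = (-11.34375, -0.125)

(-11.34375, -0.125)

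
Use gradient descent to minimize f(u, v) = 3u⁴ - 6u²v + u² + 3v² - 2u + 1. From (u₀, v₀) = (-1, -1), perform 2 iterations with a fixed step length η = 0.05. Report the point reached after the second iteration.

∇f = (12u³ - 12uv + 2u - 2, -6u² + 6v)
(u₁, v₁) = (-1, -1) − 0.05·(-28, -12) = (0.4, -0.4)
(u₂, v₂) = (0.4, -0.4) − 0.05·(1.488, -3.36) = (0.3256, -0.232)

(0.3256, -0.232)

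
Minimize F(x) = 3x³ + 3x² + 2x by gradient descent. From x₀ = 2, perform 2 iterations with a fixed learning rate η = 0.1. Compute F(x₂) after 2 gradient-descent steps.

-2320.375

F′(x) = 9x² + 6x + 2
x₁ = 2 − 0.1·50 = -3
x₂ = -3 − 0.1·65 = -9.5
F(-9.5) = -2320.375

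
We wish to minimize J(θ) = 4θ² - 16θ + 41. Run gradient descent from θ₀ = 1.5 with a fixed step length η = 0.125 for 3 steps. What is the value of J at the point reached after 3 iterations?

25

J′(θ) = 8θ - 16
Step 1: J′(1.5) = -4; θ₁ = 1.5 − 0.125·(-4) = 2
Step 2: J′(2) = 0; θ₂ = 2 − 0.125·0 = 2
Step 3: J′(2) = 0; θ₃ = 2 − 0.125·0 = 2
J(2) = 25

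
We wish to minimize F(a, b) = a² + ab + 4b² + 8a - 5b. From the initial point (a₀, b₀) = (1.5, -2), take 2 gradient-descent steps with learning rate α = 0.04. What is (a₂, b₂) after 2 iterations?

∇F = (2a + b + 8, a + 8b - 5)
Step 1: at (1.5, -2), ∇F = (9, -19.5) → (1.5, -2) − 0.04·(9, -19.5) = (1.14, -1.22)
Step 2: at (1.14, -1.22), ∇F = (9.06, -13.62) → (1.14, -1.22) − 0.04·(9.06, -13.62) = (0.7776, -0.6752)

(0.7776, -0.6752)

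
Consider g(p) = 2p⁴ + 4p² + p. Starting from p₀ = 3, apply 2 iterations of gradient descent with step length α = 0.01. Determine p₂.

g′(p) = 8p³ + 8p + 1
p₁ = 3 − 0.01·241 = 0.59
p₂ = 0.59 − 0.01·7.363032 = 0.51636968

0.51636968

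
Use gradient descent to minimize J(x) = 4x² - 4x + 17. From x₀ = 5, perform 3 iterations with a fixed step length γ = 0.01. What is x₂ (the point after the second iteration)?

J′(x) = 8x - 4
Step 1: J′(5) = 36; x₁ = 5 − 0.01·36 = 4.64
Step 2: J′(4.64) = 33.12; x₂ = 4.64 − 0.01·33.12 = 4.3088

4.3088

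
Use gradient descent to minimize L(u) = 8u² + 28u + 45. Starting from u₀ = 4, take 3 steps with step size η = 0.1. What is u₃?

-2.992

L′(u) = 16u + 28
Step 1: L′(4) = 92; u₁ = 4 − 0.1·92 = -5.2
Step 2: L′(-5.2) = -55.2; u₂ = -5.2 − 0.1·(-55.2) = 0.32
Step 3: L′(0.32) = 33.12; u₃ = 0.32 − 0.1·33.12 = -2.992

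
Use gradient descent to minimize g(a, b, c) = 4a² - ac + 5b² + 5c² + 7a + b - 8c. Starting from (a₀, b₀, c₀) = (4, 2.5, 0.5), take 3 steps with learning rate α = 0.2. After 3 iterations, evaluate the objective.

64.268976

∇g = (8a - c + 7, 10b + 1, -a + 10c - 8)
Step 1: at (4, 2.5, 0.5), ∇g = (38.5, 26, -7) → (4, 2.5, 0.5) − 0.2·(38.5, 26, -7) = (-3.7, -2.7, 1.9)
Step 2: at (-3.7, -2.7, 1.9), ∇g = (-24.5, -26, 14.7) → (-3.7, -2.7, 1.9) − 0.2·(-24.5, -26, 14.7) = (1.2, 2.5, -1.04)
Step 3: at (1.2, 2.5, -1.04), ∇g = (17.64, 26, -19.6) → (1.2, 2.5, -1.04) − 0.2·(17.64, 26, -19.6) = (-2.328, -2.7, 2.88)
g(-2.328, -2.7, 2.88) = 64.268976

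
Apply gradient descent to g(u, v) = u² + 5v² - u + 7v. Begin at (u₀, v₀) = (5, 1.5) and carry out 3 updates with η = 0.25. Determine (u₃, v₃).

∇g = (2u - 1, 10v + 7)
(u₁, v₁) = (5, 1.5) − 0.25·(9, 22) = (2.75, -4)
(u₂, v₂) = (2.75, -4) − 0.25·(4.5, -33) = (1.625, 4.25)
(u₃, v₃) = (1.625, 4.25) − 0.25·(2.25, 49.5) = (1.0625, -8.125)

(1.0625, -8.125)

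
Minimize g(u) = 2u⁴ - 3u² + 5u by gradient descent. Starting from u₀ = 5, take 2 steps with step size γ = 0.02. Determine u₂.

g′(u) = 8u³ - 6u + 5
Step 1: g′(5) = 975; u₁ = 5 − 0.02·975 = -14.5
Step 2: g′(-14.5) = -24297; u₂ = -14.5 − 0.02·(-24297) = 471.44

471.44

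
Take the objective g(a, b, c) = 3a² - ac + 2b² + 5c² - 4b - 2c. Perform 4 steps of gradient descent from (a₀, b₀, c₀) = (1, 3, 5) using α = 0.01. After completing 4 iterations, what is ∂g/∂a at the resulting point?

∇g = (6a - c, 4b - 4, -a + 10c - 2)
Step 1: at (1, 3, 5), ∇g = (1, 8, 47) → (1, 3, 5) − 0.01·(1, 8, 47) = (0.99, 2.92, 4.53)
Step 2: at (0.99, 2.92, 4.53), ∇g = (1.41, 7.68, 42.31) → (0.99, 2.92, 4.53) − 0.01·(1.41, 7.68, 42.31) = (0.9759, 2.8432, 4.1069)
Step 3: at (0.9759, 2.8432, 4.1069), ∇g = (1.7485, 7.3728, 38.0931) → (0.9759, 2.8432, 4.1069) − 0.01·(1.7485, 7.3728, 38.0931) = (0.958415, 2.769472, 3.725969)
Step 4: at (0.958415, 2.769472, 3.725969), ∇g = (2.024521, 7.077888, 34.301275) → (0.958415, 2.769472, 3.725969) − 0.01·(2.024521, 7.077888, 34.301275) = (0.93816979, 2.69869312, 3.38295625)
∂g/∂a at (0.93816979, 2.69869312, 3.38295625) = 2.24606249

2.24606249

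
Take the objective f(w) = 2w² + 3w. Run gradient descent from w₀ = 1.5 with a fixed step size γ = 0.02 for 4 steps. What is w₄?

f′(w) = 4w + 3
Step 1: f′(1.5) = 9; w₁ = 1.5 − 0.02·9 = 1.32
Step 2: f′(1.32) = 8.28; w₂ = 1.32 − 0.02·8.28 = 1.1544
Step 3: f′(1.1544) = 7.6176; w₃ = 1.1544 − 0.02·7.6176 = 1.002048
Step 4: f′(1.002048) = 7.008192; w₄ = 1.002048 − 0.02·7.008192 = 0.86188416

0.86188416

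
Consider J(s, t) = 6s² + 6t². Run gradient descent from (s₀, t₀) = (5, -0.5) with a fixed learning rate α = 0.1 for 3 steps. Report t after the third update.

∇J = (12s, 12t)
(s₁, t₁) = (5, -0.5) − 0.1·(60, -6) = (-1, 0.1)
(s₂, t₂) = (-1, 0.1) − 0.1·(-12, 1.2) = (0.2, -0.02)
(s₃, t₃) = (0.2, -0.02) − 0.1·(2.4, -0.24) = (-0.04, 0.004)
t = 0.004

0.004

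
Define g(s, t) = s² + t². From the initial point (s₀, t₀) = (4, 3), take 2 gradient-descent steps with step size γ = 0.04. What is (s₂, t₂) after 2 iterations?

∇g = (2s, 2t)
Step 1: at (4, 3), ∇g = (8, 6) → (4, 3) − 0.04·(8, 6) = (3.68, 2.76)
Step 2: at (3.68, 2.76), ∇g = (7.36, 5.52) → (3.68, 2.76) − 0.04·(7.36, 5.52) = (3.3856, 2.5392)

(3.3856, 2.5392)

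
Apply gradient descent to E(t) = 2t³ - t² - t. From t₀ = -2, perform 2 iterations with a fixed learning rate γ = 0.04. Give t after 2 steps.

-5.563136

E′(t) = 6t² - 2t - 1
Step 1: E′(-2) = 27; t₁ = -2 − 0.04·27 = -3.08
Step 2: E′(-3.08) = 62.0784; t₂ = -3.08 − 0.04·62.0784 = -5.563136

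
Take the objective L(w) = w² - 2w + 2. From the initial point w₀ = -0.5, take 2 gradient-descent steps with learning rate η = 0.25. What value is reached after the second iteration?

L′(w) = 2w - 2
w₁ = -0.5 − 0.25·(-3) = 0.25
w₂ = 0.25 − 0.25·(-1.5) = 0.625

0.625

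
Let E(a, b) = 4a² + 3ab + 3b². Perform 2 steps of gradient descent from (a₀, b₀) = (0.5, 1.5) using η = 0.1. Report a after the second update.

-0.205

∇E = (8a + 3b, 3a + 6b)
Step 1: at (0.5, 1.5), ∇E = (8.5, 10.5) → (0.5, 1.5) − 0.1·(8.5, 10.5) = (-0.35, 0.45)
Step 2: at (-0.35, 0.45), ∇E = (-1.45, 1.65) → (-0.35, 0.45) − 0.1·(-1.45, 1.65) = (-0.205, 0.285)
a = -0.205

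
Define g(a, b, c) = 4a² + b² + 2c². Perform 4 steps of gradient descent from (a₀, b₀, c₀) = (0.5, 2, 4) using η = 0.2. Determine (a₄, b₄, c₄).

∇g = (8a, 2b, 4c)
Step 1: at (0.5, 2, 4), ∇g = (4, 4, 16) → (0.5, 2, 4) − 0.2·(4, 4, 16) = (-0.3, 1.2, 0.8)
Step 2: at (-0.3, 1.2, 0.8), ∇g = (-2.4, 2.4, 3.2) → (-0.3, 1.2, 0.8) − 0.2·(-2.4, 2.4, 3.2) = (0.18, 0.72, 0.16)
Step 3: at (0.18, 0.72, 0.16), ∇g = (1.44, 1.44, 0.64) → (0.18, 0.72, 0.16) − 0.2·(1.44, 1.44, 0.64) = (-0.108, 0.432, 0.032)
Step 4: at (-0.108, 0.432, 0.032), ∇g = (-0.864, 0.864, 0.128) → (-0.108, 0.432, 0.032) − 0.2·(-0.864, 0.864, 0.128) = (0.0648, 0.2592, 0.0064)

(0.0648, 0.2592, 0.0064)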